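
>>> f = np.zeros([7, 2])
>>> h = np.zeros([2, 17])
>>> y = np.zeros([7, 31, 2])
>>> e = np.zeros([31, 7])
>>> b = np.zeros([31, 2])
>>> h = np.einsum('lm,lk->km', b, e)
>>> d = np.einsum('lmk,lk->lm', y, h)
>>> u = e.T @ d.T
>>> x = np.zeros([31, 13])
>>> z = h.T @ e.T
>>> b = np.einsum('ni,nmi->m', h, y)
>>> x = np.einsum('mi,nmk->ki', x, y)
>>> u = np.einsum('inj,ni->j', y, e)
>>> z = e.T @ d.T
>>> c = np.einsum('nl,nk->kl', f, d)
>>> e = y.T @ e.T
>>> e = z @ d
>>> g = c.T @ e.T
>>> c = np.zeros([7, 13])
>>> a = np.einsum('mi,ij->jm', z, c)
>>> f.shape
(7, 2)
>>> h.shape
(7, 2)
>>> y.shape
(7, 31, 2)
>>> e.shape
(7, 31)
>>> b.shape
(31,)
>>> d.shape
(7, 31)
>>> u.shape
(2,)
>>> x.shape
(2, 13)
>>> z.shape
(7, 7)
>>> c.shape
(7, 13)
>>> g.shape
(2, 7)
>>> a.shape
(13, 7)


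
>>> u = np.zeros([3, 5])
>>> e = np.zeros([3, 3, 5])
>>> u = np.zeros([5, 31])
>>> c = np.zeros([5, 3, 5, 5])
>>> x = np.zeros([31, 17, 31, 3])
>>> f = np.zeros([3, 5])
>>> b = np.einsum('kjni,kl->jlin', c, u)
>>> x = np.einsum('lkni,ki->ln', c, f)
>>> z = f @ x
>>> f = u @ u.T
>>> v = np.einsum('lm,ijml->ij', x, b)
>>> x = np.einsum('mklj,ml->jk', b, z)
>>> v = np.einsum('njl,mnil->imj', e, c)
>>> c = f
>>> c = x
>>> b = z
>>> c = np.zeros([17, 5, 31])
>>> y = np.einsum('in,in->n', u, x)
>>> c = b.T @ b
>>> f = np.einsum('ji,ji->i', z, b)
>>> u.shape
(5, 31)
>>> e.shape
(3, 3, 5)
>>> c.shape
(5, 5)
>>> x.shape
(5, 31)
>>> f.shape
(5,)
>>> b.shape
(3, 5)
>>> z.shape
(3, 5)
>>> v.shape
(5, 5, 3)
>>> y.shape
(31,)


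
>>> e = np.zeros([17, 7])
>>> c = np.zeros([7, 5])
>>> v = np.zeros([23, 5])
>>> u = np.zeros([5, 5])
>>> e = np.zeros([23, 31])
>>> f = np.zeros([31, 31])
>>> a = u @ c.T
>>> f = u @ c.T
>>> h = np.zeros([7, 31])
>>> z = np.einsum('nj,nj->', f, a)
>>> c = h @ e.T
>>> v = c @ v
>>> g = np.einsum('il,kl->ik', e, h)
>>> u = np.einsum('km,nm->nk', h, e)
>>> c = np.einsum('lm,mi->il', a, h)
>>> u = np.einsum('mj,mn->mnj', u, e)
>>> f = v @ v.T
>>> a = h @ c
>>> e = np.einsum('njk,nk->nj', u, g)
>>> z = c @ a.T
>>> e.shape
(23, 31)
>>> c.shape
(31, 5)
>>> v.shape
(7, 5)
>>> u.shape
(23, 31, 7)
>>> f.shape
(7, 7)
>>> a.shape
(7, 5)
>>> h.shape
(7, 31)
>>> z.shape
(31, 7)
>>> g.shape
(23, 7)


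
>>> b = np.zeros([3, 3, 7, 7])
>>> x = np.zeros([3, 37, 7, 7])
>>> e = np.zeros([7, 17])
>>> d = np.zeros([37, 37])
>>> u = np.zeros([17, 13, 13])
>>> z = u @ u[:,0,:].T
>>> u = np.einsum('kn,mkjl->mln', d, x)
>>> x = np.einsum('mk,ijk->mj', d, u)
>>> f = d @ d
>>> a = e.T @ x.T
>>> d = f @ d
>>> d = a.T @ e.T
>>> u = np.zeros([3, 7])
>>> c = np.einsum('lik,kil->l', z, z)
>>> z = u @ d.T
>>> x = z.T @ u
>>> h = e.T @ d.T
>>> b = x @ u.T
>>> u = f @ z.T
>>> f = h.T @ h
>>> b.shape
(37, 3)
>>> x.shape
(37, 7)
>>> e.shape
(7, 17)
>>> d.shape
(37, 7)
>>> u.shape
(37, 3)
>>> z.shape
(3, 37)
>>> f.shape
(37, 37)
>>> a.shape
(17, 37)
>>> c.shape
(17,)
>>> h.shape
(17, 37)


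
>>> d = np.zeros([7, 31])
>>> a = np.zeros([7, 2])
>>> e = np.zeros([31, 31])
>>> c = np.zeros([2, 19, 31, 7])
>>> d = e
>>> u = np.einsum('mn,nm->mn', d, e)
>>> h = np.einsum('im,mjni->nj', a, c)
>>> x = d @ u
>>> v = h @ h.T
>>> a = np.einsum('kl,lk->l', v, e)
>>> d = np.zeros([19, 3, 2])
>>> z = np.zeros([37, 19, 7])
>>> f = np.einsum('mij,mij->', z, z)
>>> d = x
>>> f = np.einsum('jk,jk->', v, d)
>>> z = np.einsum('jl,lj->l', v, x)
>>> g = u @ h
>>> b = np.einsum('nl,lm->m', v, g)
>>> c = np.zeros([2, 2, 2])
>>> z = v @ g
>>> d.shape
(31, 31)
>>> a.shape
(31,)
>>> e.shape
(31, 31)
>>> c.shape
(2, 2, 2)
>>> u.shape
(31, 31)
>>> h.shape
(31, 19)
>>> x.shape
(31, 31)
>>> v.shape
(31, 31)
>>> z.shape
(31, 19)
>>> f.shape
()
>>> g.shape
(31, 19)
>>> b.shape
(19,)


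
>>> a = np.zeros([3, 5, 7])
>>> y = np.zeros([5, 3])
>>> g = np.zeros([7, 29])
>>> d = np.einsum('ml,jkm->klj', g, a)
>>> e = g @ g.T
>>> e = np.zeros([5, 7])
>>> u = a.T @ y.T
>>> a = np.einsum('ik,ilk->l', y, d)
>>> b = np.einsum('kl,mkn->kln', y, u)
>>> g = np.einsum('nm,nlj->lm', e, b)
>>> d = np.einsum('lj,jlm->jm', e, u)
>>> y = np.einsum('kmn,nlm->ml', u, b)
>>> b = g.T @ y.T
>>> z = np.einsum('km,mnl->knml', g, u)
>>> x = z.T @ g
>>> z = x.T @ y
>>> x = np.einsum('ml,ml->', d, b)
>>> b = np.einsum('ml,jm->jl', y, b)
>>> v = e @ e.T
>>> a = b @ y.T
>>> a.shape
(7, 5)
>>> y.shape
(5, 3)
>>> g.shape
(3, 7)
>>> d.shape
(7, 5)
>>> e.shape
(5, 7)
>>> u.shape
(7, 5, 5)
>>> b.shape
(7, 3)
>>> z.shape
(7, 5, 7, 3)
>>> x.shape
()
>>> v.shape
(5, 5)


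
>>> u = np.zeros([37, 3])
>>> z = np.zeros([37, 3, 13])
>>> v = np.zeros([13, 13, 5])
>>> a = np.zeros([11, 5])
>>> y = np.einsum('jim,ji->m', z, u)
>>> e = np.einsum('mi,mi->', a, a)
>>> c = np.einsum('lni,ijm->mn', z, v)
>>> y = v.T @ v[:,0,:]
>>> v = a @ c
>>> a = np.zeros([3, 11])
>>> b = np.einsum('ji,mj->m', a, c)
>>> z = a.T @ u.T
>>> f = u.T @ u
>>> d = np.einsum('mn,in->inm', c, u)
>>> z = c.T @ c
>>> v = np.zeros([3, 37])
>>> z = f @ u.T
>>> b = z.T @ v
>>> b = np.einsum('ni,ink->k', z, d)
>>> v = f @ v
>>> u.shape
(37, 3)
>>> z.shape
(3, 37)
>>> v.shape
(3, 37)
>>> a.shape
(3, 11)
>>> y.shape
(5, 13, 5)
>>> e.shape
()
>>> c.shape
(5, 3)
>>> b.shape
(5,)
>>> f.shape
(3, 3)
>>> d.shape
(37, 3, 5)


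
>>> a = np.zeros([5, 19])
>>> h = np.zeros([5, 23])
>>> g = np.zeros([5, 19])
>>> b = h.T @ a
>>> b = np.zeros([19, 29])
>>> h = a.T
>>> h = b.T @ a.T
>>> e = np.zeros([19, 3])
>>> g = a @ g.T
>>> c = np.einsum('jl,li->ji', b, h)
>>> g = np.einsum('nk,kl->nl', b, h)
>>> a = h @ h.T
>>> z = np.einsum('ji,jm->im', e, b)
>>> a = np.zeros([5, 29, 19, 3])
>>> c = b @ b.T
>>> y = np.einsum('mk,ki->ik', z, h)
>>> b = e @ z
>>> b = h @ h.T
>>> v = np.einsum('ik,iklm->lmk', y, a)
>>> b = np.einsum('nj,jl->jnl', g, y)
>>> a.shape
(5, 29, 19, 3)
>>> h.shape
(29, 5)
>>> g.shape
(19, 5)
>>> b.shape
(5, 19, 29)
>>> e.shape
(19, 3)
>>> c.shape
(19, 19)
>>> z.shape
(3, 29)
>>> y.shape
(5, 29)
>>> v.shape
(19, 3, 29)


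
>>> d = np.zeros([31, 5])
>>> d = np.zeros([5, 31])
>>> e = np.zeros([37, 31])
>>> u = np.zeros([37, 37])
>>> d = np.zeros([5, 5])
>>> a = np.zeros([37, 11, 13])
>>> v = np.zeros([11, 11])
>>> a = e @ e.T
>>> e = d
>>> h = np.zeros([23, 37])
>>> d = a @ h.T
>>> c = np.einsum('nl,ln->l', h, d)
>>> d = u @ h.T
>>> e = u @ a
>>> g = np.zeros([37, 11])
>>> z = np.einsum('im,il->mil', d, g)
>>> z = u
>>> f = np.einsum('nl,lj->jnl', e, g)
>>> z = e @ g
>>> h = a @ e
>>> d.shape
(37, 23)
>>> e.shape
(37, 37)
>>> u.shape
(37, 37)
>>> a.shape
(37, 37)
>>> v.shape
(11, 11)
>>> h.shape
(37, 37)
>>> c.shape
(37,)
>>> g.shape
(37, 11)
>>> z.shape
(37, 11)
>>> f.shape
(11, 37, 37)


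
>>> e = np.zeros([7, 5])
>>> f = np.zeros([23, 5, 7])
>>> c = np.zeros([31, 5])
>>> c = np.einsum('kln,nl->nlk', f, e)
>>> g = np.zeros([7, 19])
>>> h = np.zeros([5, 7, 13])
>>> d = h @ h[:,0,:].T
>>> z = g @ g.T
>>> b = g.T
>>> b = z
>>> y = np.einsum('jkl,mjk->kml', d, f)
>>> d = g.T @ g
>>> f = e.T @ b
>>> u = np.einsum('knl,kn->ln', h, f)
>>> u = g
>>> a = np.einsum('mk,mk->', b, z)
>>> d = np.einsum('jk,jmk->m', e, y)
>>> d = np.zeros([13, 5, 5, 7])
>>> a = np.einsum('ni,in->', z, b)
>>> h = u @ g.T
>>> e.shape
(7, 5)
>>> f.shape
(5, 7)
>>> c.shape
(7, 5, 23)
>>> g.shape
(7, 19)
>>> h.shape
(7, 7)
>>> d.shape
(13, 5, 5, 7)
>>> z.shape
(7, 7)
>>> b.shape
(7, 7)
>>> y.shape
(7, 23, 5)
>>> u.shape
(7, 19)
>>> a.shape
()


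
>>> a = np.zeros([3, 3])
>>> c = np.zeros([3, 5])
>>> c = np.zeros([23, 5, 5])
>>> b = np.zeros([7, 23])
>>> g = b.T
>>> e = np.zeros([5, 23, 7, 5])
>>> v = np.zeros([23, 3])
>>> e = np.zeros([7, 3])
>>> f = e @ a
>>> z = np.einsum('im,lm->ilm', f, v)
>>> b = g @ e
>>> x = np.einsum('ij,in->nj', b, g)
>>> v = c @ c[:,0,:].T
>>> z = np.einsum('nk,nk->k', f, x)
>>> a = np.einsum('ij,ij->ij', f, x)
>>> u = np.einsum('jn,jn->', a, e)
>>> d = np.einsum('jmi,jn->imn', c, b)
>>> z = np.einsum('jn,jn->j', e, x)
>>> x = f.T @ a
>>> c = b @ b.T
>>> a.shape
(7, 3)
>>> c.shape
(23, 23)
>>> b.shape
(23, 3)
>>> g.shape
(23, 7)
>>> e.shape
(7, 3)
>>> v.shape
(23, 5, 23)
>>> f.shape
(7, 3)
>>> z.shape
(7,)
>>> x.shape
(3, 3)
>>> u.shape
()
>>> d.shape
(5, 5, 3)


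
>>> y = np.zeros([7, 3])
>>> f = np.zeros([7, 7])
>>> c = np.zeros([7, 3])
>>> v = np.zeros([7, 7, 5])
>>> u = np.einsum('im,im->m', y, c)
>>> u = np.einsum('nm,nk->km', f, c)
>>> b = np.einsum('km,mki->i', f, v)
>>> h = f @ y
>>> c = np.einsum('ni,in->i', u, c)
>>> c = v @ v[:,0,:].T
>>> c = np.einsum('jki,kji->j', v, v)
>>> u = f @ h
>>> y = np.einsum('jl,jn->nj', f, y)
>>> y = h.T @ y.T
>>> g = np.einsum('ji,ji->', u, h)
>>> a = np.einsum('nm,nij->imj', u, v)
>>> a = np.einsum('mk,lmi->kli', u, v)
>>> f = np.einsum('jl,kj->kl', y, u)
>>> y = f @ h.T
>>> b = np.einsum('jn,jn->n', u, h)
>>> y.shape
(7, 7)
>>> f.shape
(7, 3)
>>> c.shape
(7,)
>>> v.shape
(7, 7, 5)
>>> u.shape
(7, 3)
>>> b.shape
(3,)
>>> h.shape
(7, 3)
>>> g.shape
()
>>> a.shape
(3, 7, 5)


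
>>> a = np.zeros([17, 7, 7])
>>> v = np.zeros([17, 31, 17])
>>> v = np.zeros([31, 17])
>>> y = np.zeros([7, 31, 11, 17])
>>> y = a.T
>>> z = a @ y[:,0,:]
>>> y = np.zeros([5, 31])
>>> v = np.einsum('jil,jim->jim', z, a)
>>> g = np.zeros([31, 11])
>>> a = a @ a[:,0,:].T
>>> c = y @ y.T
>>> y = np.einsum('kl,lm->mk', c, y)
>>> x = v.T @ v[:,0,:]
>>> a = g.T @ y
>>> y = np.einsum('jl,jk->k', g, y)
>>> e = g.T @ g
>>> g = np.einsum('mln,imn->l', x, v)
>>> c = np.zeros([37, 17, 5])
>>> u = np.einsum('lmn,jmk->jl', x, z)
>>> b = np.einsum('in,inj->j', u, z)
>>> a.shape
(11, 5)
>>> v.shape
(17, 7, 7)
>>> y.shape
(5,)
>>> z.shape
(17, 7, 17)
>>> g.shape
(7,)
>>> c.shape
(37, 17, 5)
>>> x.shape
(7, 7, 7)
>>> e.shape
(11, 11)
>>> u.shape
(17, 7)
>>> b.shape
(17,)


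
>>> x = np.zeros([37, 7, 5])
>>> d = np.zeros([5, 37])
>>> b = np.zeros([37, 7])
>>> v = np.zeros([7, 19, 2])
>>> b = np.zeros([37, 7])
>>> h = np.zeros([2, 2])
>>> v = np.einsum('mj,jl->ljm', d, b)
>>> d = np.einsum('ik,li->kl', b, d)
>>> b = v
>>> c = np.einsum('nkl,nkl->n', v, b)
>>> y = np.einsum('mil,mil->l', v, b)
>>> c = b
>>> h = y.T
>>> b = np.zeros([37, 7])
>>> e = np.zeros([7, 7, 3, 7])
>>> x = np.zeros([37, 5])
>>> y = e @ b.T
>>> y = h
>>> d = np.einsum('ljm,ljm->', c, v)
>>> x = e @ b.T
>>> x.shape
(7, 7, 3, 37)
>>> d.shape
()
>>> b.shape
(37, 7)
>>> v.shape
(7, 37, 5)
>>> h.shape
(5,)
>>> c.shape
(7, 37, 5)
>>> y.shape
(5,)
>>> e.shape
(7, 7, 3, 7)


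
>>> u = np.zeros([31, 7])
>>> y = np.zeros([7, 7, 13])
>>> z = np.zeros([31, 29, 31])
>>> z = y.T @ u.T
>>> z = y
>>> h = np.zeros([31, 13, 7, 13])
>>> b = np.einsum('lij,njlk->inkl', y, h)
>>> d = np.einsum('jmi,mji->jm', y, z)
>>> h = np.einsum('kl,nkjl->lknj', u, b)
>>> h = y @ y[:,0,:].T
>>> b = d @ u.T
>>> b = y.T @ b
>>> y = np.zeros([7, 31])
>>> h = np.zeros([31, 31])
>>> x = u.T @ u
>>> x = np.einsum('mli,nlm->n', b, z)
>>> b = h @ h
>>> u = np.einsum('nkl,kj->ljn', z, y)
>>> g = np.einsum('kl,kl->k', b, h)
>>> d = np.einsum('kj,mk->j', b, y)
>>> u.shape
(13, 31, 7)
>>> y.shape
(7, 31)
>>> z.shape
(7, 7, 13)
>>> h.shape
(31, 31)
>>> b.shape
(31, 31)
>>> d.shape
(31,)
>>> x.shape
(7,)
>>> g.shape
(31,)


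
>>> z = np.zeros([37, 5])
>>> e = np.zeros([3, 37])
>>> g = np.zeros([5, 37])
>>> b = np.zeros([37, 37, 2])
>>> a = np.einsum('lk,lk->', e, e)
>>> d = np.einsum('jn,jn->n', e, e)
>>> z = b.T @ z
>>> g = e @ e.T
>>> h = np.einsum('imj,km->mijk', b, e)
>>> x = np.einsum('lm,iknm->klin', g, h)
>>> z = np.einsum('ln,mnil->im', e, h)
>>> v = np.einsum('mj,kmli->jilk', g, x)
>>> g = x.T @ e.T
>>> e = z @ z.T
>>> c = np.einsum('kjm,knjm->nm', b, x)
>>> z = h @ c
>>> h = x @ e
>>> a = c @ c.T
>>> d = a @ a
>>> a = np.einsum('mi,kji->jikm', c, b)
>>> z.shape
(37, 37, 2, 2)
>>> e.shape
(2, 2)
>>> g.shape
(2, 37, 3, 3)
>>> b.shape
(37, 37, 2)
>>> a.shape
(37, 2, 37, 3)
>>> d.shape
(3, 3)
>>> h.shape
(37, 3, 37, 2)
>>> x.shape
(37, 3, 37, 2)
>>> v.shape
(3, 2, 37, 37)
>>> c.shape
(3, 2)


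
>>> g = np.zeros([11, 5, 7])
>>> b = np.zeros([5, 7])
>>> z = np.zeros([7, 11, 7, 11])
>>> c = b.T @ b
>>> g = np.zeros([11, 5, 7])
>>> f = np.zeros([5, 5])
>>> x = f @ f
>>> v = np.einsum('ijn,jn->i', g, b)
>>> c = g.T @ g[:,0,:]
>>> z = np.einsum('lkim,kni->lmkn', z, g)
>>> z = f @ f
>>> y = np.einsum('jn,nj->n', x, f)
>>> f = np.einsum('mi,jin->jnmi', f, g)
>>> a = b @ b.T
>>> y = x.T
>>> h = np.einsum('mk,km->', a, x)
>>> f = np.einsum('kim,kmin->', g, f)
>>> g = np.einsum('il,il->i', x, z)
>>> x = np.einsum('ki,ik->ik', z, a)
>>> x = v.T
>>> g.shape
(5,)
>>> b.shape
(5, 7)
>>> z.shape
(5, 5)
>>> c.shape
(7, 5, 7)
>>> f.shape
()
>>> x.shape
(11,)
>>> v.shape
(11,)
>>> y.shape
(5, 5)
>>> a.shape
(5, 5)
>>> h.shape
()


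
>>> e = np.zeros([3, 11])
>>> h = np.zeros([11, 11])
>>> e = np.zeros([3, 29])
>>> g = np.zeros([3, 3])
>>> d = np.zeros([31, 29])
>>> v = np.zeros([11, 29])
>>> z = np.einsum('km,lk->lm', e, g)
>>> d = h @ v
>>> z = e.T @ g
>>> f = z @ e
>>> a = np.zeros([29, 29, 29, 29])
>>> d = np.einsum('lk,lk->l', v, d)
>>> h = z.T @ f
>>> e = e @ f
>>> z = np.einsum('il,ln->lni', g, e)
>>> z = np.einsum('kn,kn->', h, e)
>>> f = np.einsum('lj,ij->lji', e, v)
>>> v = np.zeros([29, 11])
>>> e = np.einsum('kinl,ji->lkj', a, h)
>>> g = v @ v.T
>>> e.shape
(29, 29, 3)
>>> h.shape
(3, 29)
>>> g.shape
(29, 29)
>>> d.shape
(11,)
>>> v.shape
(29, 11)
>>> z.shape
()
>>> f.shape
(3, 29, 11)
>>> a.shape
(29, 29, 29, 29)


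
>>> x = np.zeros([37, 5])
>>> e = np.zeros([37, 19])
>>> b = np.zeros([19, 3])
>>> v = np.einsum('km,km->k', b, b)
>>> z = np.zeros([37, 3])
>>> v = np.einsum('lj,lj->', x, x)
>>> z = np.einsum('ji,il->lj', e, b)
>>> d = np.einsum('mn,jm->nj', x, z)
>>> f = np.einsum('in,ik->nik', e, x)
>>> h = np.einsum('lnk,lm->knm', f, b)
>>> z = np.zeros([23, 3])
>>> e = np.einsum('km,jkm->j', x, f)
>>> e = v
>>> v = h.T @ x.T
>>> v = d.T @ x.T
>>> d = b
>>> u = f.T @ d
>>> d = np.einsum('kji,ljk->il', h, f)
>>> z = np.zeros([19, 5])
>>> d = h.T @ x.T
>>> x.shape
(37, 5)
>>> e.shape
()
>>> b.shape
(19, 3)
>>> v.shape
(3, 37)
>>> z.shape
(19, 5)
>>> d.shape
(3, 37, 37)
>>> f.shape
(19, 37, 5)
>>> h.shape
(5, 37, 3)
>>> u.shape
(5, 37, 3)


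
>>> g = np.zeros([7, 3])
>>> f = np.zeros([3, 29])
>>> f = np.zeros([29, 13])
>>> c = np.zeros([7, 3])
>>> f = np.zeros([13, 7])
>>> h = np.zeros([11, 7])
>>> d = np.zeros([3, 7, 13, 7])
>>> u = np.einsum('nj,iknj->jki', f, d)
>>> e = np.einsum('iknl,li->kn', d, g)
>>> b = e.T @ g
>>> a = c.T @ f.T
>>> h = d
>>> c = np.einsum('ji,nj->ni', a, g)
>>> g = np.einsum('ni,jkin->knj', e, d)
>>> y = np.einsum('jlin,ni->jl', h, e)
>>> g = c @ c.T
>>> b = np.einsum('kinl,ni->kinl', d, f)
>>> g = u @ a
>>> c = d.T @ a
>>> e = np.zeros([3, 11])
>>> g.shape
(7, 7, 13)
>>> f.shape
(13, 7)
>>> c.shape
(7, 13, 7, 13)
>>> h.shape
(3, 7, 13, 7)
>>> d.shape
(3, 7, 13, 7)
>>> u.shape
(7, 7, 3)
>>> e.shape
(3, 11)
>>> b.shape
(3, 7, 13, 7)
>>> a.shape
(3, 13)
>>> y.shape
(3, 7)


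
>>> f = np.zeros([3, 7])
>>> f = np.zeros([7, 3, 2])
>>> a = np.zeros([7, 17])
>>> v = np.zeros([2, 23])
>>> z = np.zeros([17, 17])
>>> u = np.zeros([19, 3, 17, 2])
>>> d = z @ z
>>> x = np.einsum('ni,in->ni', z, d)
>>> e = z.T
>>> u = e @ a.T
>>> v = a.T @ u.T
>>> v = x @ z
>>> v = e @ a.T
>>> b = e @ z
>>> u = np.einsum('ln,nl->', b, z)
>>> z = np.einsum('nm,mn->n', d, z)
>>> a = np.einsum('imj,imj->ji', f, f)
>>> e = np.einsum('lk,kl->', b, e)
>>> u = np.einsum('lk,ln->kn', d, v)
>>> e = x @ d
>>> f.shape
(7, 3, 2)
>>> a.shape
(2, 7)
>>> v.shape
(17, 7)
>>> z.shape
(17,)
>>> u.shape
(17, 7)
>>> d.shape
(17, 17)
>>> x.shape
(17, 17)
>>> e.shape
(17, 17)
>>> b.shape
(17, 17)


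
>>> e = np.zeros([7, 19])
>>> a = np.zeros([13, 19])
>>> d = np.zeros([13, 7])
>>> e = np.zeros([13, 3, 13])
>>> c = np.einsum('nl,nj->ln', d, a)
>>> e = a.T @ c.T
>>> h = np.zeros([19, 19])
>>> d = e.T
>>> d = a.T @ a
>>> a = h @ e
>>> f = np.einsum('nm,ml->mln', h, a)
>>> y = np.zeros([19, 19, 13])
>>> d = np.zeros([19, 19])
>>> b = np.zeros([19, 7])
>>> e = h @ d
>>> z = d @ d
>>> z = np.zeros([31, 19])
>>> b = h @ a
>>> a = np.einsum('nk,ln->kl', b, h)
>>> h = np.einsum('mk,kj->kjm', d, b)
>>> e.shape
(19, 19)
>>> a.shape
(7, 19)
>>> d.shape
(19, 19)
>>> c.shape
(7, 13)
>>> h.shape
(19, 7, 19)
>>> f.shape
(19, 7, 19)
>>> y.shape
(19, 19, 13)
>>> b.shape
(19, 7)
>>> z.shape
(31, 19)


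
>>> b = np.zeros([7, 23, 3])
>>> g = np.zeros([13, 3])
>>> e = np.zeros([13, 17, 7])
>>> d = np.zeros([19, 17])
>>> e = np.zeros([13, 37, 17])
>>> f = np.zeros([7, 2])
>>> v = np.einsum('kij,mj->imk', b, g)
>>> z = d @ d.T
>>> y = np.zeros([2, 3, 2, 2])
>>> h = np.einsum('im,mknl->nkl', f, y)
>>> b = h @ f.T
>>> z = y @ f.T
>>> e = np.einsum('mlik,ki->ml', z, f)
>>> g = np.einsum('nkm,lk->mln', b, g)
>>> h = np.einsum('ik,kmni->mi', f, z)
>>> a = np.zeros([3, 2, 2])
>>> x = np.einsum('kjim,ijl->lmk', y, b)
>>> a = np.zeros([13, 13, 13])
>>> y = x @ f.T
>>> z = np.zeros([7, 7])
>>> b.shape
(2, 3, 7)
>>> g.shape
(7, 13, 2)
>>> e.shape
(2, 3)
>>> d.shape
(19, 17)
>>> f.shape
(7, 2)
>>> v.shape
(23, 13, 7)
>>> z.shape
(7, 7)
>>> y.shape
(7, 2, 7)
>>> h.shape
(3, 7)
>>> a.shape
(13, 13, 13)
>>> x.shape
(7, 2, 2)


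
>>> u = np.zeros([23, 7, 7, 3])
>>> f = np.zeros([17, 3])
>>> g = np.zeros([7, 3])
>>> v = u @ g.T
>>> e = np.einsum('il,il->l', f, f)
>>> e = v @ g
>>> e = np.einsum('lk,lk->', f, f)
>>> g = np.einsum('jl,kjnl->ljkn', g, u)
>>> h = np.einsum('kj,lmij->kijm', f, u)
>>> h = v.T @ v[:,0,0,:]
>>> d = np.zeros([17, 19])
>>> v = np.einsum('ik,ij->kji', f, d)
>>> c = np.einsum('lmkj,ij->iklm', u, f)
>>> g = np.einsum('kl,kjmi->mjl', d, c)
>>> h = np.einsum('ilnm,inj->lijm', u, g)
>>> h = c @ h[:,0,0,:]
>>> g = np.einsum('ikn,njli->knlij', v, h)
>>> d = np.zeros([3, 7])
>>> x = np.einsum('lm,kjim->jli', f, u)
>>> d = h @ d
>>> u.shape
(23, 7, 7, 3)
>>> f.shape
(17, 3)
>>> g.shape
(19, 17, 23, 3, 7)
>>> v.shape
(3, 19, 17)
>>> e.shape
()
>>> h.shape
(17, 7, 23, 3)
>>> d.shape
(17, 7, 23, 7)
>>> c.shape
(17, 7, 23, 7)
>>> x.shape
(7, 17, 7)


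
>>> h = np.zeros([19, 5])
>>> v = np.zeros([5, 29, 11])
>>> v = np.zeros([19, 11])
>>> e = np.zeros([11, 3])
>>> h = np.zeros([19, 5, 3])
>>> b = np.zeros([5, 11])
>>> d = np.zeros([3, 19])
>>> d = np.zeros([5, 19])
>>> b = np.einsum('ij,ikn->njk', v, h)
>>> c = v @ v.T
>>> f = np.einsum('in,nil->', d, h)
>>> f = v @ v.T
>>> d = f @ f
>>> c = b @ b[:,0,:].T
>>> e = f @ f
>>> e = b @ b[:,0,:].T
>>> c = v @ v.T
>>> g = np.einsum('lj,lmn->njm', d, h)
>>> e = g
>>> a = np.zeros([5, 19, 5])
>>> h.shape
(19, 5, 3)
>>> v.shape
(19, 11)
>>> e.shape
(3, 19, 5)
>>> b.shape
(3, 11, 5)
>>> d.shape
(19, 19)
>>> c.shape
(19, 19)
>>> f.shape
(19, 19)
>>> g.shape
(3, 19, 5)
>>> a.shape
(5, 19, 5)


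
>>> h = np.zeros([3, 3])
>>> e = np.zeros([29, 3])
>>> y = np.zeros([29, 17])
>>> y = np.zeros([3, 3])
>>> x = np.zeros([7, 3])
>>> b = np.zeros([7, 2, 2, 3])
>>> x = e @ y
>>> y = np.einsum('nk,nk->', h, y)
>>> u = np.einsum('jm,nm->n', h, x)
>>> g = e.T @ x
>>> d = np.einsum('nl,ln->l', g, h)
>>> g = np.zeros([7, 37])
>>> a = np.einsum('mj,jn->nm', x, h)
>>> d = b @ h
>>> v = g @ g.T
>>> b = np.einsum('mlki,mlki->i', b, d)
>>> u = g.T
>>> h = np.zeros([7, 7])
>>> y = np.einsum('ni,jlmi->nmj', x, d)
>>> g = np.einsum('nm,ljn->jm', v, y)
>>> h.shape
(7, 7)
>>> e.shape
(29, 3)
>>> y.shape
(29, 2, 7)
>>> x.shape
(29, 3)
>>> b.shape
(3,)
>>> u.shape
(37, 7)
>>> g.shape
(2, 7)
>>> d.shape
(7, 2, 2, 3)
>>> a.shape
(3, 29)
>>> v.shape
(7, 7)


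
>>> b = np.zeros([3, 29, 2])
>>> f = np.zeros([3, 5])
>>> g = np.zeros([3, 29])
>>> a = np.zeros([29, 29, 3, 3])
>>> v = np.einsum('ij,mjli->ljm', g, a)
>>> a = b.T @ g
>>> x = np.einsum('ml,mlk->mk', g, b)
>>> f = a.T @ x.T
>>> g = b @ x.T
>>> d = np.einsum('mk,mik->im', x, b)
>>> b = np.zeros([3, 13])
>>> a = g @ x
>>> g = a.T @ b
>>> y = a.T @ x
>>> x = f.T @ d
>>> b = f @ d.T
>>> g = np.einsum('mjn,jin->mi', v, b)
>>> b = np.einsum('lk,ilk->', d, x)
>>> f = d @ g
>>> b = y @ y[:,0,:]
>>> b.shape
(2, 29, 2)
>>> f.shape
(29, 29)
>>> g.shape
(3, 29)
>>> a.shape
(3, 29, 2)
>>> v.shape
(3, 29, 29)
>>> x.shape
(3, 29, 3)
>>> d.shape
(29, 3)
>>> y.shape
(2, 29, 2)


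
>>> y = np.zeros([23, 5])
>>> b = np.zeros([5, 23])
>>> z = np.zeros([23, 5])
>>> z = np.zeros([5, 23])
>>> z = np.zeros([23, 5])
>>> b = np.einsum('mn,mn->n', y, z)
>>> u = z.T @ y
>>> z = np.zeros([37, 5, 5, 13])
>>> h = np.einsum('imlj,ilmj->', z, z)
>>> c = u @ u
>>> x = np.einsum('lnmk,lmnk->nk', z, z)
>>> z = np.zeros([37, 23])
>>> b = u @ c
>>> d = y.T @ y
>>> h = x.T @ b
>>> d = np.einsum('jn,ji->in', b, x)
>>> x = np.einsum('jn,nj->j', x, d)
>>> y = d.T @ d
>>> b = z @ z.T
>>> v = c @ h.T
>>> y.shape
(5, 5)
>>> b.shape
(37, 37)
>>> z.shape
(37, 23)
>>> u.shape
(5, 5)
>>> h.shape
(13, 5)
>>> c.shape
(5, 5)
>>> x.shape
(5,)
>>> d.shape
(13, 5)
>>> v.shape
(5, 13)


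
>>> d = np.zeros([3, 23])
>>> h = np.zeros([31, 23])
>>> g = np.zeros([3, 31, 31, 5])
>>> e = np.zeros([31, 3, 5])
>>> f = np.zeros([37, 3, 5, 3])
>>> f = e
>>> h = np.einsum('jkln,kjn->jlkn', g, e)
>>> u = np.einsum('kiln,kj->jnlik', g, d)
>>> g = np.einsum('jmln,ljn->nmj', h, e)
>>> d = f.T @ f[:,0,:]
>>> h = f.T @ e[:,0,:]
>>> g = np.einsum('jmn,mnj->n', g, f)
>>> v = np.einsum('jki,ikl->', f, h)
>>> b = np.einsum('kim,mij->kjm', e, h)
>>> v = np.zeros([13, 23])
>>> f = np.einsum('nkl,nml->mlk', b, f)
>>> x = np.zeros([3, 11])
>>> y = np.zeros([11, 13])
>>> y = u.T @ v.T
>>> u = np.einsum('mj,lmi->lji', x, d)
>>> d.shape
(5, 3, 5)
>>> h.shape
(5, 3, 5)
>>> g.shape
(3,)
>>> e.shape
(31, 3, 5)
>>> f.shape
(3, 5, 5)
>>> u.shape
(5, 11, 5)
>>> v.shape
(13, 23)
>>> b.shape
(31, 5, 5)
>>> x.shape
(3, 11)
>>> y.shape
(3, 31, 31, 5, 13)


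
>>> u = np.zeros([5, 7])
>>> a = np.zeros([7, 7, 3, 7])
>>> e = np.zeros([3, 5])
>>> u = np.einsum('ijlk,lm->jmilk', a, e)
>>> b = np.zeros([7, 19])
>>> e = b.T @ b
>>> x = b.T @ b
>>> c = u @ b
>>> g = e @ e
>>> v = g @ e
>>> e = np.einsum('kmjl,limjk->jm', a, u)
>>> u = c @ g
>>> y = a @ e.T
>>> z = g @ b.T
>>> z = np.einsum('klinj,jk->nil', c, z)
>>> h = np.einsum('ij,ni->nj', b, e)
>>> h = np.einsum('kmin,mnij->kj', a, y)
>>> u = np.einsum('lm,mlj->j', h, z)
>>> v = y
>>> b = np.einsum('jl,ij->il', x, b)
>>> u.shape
(5,)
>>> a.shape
(7, 7, 3, 7)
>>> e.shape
(3, 7)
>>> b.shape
(7, 19)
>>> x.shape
(19, 19)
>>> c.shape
(7, 5, 7, 3, 19)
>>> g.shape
(19, 19)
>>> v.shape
(7, 7, 3, 3)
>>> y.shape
(7, 7, 3, 3)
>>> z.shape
(3, 7, 5)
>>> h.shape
(7, 3)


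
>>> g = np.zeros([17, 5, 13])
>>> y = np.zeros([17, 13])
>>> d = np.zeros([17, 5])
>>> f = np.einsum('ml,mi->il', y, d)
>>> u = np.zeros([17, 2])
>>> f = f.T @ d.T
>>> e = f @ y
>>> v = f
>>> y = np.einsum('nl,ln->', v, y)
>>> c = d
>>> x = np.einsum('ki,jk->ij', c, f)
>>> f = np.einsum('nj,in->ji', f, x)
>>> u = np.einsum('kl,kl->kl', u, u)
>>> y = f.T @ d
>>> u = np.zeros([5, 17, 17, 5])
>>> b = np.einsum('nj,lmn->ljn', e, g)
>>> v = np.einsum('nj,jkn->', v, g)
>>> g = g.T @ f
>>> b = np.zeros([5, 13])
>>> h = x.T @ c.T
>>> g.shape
(13, 5, 5)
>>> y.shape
(5, 5)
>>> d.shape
(17, 5)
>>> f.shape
(17, 5)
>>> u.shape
(5, 17, 17, 5)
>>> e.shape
(13, 13)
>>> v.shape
()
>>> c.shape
(17, 5)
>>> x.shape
(5, 13)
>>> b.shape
(5, 13)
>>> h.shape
(13, 17)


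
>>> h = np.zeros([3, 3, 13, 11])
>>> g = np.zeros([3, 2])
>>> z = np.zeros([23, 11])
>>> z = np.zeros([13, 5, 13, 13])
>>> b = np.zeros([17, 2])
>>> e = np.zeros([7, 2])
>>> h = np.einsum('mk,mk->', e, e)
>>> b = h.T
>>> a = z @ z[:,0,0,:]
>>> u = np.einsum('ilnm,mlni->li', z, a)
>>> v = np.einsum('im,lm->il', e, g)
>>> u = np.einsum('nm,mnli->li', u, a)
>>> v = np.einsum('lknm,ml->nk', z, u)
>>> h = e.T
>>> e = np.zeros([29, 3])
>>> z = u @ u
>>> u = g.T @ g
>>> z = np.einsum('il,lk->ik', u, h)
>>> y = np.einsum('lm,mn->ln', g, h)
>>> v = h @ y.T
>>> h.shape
(2, 7)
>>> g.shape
(3, 2)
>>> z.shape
(2, 7)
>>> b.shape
()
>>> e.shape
(29, 3)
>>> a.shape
(13, 5, 13, 13)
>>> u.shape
(2, 2)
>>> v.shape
(2, 3)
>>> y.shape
(3, 7)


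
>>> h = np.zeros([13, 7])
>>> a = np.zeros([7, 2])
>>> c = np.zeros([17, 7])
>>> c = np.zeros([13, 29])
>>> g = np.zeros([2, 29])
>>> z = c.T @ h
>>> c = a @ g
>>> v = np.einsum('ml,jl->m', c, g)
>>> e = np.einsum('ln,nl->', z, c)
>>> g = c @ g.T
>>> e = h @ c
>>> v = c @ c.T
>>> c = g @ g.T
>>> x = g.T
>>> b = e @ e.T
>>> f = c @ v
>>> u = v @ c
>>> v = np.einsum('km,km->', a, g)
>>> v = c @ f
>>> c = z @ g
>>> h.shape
(13, 7)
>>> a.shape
(7, 2)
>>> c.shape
(29, 2)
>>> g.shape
(7, 2)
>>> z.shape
(29, 7)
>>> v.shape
(7, 7)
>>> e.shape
(13, 29)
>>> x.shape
(2, 7)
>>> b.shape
(13, 13)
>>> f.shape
(7, 7)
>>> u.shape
(7, 7)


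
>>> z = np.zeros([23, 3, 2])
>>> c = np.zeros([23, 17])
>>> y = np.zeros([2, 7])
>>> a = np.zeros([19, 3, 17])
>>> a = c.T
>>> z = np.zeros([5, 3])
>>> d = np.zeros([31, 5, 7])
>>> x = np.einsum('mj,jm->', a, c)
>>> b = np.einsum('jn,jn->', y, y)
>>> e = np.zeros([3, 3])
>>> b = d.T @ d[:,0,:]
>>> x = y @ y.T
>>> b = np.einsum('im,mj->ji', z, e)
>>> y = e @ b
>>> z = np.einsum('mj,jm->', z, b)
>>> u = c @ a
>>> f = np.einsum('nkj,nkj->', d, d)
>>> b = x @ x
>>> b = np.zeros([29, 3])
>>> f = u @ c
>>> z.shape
()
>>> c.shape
(23, 17)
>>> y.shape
(3, 5)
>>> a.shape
(17, 23)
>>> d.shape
(31, 5, 7)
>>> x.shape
(2, 2)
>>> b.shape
(29, 3)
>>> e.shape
(3, 3)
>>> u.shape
(23, 23)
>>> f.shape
(23, 17)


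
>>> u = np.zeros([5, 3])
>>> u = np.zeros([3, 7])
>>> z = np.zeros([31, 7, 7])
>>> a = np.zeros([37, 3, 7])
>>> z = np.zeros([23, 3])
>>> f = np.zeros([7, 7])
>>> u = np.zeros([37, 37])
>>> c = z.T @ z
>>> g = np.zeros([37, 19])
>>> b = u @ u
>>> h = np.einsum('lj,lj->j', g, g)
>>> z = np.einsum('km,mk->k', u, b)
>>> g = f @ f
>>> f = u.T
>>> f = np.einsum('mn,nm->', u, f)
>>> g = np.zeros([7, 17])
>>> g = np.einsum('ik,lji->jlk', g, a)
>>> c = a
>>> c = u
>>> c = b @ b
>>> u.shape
(37, 37)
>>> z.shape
(37,)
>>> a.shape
(37, 3, 7)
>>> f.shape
()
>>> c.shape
(37, 37)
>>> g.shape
(3, 37, 17)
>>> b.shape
(37, 37)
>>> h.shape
(19,)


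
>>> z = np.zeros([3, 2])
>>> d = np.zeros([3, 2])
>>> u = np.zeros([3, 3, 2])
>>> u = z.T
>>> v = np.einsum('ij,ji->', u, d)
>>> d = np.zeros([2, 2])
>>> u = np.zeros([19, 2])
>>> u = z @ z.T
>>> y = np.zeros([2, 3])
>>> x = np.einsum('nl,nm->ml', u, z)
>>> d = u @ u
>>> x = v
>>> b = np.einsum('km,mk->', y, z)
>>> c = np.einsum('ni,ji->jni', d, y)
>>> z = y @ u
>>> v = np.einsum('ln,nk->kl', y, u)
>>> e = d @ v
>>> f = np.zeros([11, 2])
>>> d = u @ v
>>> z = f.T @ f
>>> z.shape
(2, 2)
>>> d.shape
(3, 2)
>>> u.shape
(3, 3)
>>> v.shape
(3, 2)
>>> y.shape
(2, 3)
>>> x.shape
()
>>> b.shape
()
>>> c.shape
(2, 3, 3)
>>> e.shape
(3, 2)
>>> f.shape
(11, 2)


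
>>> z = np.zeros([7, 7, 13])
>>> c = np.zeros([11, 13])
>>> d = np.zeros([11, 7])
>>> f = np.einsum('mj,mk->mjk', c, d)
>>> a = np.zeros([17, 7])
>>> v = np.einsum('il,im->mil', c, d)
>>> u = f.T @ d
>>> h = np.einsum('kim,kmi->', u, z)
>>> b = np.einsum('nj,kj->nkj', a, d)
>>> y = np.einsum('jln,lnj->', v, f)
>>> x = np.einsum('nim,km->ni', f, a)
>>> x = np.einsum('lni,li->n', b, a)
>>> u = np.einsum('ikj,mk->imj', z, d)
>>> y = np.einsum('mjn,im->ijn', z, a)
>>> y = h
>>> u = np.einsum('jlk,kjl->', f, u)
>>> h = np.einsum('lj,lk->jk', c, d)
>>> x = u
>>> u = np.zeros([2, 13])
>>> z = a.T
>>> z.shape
(7, 17)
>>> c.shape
(11, 13)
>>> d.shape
(11, 7)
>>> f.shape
(11, 13, 7)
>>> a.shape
(17, 7)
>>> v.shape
(7, 11, 13)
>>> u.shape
(2, 13)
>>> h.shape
(13, 7)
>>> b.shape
(17, 11, 7)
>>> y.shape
()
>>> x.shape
()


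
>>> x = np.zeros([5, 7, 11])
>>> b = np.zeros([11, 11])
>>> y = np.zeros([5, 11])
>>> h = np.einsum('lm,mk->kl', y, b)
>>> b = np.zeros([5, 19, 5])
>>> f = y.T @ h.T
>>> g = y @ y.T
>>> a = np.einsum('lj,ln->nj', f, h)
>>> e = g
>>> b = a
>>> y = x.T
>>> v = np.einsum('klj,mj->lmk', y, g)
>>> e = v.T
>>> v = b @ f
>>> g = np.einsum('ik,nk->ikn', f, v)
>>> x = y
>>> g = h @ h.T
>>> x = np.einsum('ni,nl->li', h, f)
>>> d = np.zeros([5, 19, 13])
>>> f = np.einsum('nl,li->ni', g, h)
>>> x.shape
(11, 5)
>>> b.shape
(5, 11)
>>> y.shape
(11, 7, 5)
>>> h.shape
(11, 5)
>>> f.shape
(11, 5)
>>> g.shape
(11, 11)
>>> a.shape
(5, 11)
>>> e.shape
(11, 5, 7)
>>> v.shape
(5, 11)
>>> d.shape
(5, 19, 13)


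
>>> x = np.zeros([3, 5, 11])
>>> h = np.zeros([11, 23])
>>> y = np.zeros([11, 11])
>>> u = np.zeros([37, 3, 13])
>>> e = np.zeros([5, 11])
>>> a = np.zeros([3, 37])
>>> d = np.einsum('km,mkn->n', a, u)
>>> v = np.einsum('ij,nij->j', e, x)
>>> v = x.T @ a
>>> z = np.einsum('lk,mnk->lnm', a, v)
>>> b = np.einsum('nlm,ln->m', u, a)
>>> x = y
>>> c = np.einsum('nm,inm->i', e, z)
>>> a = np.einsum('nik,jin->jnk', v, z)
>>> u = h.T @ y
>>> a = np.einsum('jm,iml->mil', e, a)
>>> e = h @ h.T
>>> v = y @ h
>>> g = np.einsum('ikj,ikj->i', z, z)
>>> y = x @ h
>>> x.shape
(11, 11)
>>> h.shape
(11, 23)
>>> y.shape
(11, 23)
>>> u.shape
(23, 11)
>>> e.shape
(11, 11)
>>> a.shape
(11, 3, 37)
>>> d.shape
(13,)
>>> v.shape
(11, 23)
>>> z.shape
(3, 5, 11)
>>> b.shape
(13,)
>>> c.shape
(3,)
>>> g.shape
(3,)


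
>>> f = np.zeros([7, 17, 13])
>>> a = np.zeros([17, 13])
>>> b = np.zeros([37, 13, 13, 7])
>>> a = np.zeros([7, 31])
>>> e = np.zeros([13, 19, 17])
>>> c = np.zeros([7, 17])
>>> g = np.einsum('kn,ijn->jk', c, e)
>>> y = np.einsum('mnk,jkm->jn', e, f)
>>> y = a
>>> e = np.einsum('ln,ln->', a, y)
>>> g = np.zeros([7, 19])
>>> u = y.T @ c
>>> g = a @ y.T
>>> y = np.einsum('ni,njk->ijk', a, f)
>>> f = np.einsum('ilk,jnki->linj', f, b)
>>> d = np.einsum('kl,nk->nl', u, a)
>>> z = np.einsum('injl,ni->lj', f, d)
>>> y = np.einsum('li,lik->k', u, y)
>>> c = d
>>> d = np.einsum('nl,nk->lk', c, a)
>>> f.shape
(17, 7, 13, 37)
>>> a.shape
(7, 31)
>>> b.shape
(37, 13, 13, 7)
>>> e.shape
()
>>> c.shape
(7, 17)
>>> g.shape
(7, 7)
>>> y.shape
(13,)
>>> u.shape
(31, 17)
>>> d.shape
(17, 31)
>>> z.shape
(37, 13)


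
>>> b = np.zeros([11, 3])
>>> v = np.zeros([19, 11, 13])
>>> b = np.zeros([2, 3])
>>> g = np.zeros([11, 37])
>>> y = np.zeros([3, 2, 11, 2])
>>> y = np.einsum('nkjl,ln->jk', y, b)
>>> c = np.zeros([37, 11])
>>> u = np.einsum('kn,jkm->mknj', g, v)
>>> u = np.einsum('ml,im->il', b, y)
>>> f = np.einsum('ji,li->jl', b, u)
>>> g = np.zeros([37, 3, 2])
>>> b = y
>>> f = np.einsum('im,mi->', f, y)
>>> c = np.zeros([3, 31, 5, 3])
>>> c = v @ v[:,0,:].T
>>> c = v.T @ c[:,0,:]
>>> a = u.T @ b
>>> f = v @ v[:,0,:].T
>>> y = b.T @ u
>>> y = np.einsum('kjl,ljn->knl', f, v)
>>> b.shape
(11, 2)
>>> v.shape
(19, 11, 13)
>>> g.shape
(37, 3, 2)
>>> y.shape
(19, 13, 19)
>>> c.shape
(13, 11, 19)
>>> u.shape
(11, 3)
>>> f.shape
(19, 11, 19)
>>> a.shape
(3, 2)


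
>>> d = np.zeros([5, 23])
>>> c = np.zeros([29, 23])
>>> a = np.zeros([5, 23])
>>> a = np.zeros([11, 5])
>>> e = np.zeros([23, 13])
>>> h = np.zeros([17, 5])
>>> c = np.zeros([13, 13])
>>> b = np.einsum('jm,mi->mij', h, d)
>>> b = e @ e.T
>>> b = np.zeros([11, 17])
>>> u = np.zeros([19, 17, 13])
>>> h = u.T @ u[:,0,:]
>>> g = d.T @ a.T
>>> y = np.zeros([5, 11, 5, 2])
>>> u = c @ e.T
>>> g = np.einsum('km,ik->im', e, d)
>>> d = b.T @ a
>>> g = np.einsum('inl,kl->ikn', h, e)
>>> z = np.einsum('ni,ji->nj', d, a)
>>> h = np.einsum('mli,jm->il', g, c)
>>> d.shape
(17, 5)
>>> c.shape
(13, 13)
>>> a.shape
(11, 5)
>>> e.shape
(23, 13)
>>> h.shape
(17, 23)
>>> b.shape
(11, 17)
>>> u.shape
(13, 23)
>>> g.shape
(13, 23, 17)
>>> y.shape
(5, 11, 5, 2)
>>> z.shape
(17, 11)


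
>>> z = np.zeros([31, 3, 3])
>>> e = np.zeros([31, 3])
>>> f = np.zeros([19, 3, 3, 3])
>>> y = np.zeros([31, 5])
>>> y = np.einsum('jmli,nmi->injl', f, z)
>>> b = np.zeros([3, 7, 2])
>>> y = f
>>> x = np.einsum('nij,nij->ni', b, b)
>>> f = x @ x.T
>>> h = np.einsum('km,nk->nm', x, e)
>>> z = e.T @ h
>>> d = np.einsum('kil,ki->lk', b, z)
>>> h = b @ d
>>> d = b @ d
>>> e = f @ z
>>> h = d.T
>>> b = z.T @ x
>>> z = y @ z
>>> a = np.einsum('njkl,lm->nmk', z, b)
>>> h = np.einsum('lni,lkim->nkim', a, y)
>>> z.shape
(19, 3, 3, 7)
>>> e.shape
(3, 7)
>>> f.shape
(3, 3)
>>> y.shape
(19, 3, 3, 3)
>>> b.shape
(7, 7)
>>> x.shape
(3, 7)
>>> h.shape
(7, 3, 3, 3)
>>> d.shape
(3, 7, 3)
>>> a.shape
(19, 7, 3)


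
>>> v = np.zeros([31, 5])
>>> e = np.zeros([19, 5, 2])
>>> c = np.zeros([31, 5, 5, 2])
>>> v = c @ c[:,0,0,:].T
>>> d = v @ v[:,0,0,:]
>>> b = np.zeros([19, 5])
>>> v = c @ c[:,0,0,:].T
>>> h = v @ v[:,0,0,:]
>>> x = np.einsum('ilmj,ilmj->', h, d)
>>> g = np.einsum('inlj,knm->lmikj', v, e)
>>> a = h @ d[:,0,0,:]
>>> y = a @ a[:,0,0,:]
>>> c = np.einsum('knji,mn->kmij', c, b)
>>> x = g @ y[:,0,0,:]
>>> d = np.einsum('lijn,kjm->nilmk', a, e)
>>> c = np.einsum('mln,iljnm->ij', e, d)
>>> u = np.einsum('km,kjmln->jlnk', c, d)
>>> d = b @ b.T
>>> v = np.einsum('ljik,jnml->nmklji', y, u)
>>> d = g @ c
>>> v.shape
(2, 19, 31, 31, 5, 5)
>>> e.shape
(19, 5, 2)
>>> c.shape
(31, 31)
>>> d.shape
(5, 2, 31, 19, 31)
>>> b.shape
(19, 5)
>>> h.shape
(31, 5, 5, 31)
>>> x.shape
(5, 2, 31, 19, 31)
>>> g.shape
(5, 2, 31, 19, 31)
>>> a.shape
(31, 5, 5, 31)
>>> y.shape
(31, 5, 5, 31)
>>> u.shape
(5, 2, 19, 31)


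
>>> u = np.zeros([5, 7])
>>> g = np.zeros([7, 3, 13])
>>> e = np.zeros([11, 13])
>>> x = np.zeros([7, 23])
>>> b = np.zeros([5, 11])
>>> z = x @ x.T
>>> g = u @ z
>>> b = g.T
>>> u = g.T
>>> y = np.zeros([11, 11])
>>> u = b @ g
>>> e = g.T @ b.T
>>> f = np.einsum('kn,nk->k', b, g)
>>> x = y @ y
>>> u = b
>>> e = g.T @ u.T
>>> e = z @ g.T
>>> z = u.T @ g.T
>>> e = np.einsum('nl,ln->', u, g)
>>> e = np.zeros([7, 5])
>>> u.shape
(7, 5)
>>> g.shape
(5, 7)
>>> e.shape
(7, 5)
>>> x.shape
(11, 11)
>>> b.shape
(7, 5)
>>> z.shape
(5, 5)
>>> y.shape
(11, 11)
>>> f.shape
(7,)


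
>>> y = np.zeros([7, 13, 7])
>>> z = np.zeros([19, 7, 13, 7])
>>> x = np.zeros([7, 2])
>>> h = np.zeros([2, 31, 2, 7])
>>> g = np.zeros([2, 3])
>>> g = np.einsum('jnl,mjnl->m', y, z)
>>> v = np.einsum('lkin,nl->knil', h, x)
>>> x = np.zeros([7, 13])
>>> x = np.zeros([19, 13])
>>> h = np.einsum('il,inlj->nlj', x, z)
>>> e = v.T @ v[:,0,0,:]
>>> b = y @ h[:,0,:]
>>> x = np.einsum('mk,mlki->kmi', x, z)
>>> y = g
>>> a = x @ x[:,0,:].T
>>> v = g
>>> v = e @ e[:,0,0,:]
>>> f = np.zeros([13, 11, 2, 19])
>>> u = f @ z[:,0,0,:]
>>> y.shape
(19,)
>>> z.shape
(19, 7, 13, 7)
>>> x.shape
(13, 19, 7)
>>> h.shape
(7, 13, 7)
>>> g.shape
(19,)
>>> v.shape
(2, 2, 7, 2)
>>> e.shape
(2, 2, 7, 2)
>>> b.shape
(7, 13, 7)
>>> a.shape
(13, 19, 13)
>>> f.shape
(13, 11, 2, 19)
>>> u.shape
(13, 11, 2, 7)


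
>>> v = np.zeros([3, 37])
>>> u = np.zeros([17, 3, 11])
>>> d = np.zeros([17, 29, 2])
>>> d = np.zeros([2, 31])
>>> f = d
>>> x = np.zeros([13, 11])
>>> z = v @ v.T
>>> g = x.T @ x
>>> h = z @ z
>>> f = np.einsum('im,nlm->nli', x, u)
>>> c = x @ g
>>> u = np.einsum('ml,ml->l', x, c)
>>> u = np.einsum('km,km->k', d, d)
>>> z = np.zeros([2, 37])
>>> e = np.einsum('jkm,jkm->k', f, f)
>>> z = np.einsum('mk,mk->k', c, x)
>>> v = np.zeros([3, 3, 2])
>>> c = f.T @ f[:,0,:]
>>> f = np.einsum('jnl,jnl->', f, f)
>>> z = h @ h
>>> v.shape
(3, 3, 2)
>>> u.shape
(2,)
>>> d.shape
(2, 31)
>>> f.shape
()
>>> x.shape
(13, 11)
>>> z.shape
(3, 3)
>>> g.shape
(11, 11)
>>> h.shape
(3, 3)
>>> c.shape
(13, 3, 13)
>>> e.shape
(3,)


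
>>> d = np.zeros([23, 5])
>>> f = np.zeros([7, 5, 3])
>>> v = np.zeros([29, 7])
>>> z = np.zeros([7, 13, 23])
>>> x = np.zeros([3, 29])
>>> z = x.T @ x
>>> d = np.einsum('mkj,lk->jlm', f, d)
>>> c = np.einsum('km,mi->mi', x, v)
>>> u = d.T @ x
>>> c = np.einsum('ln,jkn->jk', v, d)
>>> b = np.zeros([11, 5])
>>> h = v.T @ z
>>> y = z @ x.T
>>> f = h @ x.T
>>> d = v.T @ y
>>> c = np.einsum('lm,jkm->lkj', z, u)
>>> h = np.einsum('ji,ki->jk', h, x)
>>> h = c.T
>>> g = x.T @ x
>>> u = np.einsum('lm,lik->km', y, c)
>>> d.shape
(7, 3)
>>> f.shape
(7, 3)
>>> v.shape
(29, 7)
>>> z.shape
(29, 29)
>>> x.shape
(3, 29)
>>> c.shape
(29, 23, 7)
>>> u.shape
(7, 3)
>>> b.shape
(11, 5)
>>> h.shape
(7, 23, 29)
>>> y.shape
(29, 3)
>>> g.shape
(29, 29)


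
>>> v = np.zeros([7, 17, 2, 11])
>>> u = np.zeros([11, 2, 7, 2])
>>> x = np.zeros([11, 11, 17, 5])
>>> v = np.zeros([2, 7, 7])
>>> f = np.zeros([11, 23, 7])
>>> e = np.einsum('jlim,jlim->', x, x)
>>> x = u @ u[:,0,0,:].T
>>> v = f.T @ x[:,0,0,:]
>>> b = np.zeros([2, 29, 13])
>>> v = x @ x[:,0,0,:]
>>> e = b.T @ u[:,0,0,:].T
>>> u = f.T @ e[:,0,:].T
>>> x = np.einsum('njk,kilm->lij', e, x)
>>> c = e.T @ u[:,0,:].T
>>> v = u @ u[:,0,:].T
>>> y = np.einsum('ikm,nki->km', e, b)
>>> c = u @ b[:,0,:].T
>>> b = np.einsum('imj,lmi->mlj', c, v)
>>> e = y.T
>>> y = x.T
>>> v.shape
(7, 23, 7)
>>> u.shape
(7, 23, 13)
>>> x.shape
(7, 2, 29)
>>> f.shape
(11, 23, 7)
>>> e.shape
(11, 29)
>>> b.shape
(23, 7, 2)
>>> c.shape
(7, 23, 2)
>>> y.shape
(29, 2, 7)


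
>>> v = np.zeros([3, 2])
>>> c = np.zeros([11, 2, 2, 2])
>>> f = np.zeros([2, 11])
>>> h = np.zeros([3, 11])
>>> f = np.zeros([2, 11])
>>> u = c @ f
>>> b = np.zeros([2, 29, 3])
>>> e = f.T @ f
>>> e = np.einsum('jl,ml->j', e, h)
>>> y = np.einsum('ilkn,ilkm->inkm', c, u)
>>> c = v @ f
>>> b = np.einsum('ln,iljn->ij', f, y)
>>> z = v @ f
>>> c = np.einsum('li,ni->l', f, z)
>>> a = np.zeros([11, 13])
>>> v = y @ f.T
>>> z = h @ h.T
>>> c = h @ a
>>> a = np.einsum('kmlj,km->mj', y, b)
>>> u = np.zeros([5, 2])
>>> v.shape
(11, 2, 2, 2)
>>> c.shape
(3, 13)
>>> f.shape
(2, 11)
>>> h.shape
(3, 11)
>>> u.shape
(5, 2)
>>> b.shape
(11, 2)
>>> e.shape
(11,)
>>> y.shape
(11, 2, 2, 11)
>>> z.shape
(3, 3)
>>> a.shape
(2, 11)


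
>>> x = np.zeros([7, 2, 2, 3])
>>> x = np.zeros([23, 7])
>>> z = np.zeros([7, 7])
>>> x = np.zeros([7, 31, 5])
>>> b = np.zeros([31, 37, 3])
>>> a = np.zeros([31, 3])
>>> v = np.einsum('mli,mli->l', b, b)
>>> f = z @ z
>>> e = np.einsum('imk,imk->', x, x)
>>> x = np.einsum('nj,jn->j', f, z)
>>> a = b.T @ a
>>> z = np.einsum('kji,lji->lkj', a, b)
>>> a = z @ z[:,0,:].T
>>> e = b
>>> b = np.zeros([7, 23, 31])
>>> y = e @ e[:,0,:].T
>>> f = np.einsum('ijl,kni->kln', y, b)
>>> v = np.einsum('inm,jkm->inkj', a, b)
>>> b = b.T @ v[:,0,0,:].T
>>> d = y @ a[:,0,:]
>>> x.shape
(7,)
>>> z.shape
(31, 3, 37)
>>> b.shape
(31, 23, 31)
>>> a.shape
(31, 3, 31)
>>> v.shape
(31, 3, 23, 7)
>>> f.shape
(7, 31, 23)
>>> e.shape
(31, 37, 3)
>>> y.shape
(31, 37, 31)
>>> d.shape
(31, 37, 31)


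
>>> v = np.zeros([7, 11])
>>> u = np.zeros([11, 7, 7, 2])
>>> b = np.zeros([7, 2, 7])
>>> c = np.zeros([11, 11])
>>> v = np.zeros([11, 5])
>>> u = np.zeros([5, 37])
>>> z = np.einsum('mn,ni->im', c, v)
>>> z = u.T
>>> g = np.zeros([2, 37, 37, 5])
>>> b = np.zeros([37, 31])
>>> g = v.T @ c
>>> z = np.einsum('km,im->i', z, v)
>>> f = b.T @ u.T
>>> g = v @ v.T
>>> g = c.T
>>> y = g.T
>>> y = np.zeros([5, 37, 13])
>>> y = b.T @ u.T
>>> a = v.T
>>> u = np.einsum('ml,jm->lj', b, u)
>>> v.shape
(11, 5)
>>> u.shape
(31, 5)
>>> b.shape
(37, 31)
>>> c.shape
(11, 11)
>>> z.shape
(11,)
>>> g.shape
(11, 11)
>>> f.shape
(31, 5)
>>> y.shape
(31, 5)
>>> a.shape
(5, 11)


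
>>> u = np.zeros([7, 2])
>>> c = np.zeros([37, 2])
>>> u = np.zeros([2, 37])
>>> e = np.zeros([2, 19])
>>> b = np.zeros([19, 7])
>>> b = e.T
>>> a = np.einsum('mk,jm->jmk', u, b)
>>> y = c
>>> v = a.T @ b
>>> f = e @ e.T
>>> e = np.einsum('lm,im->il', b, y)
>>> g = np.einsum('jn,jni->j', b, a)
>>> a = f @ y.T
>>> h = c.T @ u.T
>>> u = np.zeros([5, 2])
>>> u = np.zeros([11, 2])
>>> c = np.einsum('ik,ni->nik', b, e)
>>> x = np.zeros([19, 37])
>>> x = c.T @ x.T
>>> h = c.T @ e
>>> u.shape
(11, 2)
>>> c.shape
(37, 19, 2)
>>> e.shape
(37, 19)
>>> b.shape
(19, 2)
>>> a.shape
(2, 37)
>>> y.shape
(37, 2)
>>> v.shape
(37, 2, 2)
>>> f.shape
(2, 2)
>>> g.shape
(19,)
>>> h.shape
(2, 19, 19)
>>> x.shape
(2, 19, 19)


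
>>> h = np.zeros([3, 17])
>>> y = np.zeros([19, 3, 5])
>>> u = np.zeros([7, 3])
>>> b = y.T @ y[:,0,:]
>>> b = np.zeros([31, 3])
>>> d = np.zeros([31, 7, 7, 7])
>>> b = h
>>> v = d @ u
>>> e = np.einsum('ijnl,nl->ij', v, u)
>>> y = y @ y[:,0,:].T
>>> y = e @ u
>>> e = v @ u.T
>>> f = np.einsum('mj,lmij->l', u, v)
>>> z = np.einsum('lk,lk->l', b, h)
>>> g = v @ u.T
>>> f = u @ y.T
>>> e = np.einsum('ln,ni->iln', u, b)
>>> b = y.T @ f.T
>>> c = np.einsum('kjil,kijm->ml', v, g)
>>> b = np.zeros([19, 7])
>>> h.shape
(3, 17)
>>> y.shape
(31, 3)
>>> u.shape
(7, 3)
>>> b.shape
(19, 7)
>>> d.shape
(31, 7, 7, 7)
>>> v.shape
(31, 7, 7, 3)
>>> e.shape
(17, 7, 3)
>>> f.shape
(7, 31)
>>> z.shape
(3,)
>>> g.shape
(31, 7, 7, 7)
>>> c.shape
(7, 3)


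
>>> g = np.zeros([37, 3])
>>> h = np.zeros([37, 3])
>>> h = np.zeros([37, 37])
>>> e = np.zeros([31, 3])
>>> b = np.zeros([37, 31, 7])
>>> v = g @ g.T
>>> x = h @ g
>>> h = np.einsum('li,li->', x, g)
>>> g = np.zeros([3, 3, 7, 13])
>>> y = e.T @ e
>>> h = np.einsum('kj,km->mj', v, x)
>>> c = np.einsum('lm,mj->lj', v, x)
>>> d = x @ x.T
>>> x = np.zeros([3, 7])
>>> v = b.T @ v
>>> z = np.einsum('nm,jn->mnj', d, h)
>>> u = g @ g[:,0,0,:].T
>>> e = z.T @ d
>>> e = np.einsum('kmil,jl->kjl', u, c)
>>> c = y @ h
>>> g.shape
(3, 3, 7, 13)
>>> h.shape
(3, 37)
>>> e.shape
(3, 37, 3)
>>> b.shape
(37, 31, 7)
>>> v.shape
(7, 31, 37)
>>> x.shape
(3, 7)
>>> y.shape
(3, 3)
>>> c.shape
(3, 37)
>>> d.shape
(37, 37)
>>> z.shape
(37, 37, 3)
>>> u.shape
(3, 3, 7, 3)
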